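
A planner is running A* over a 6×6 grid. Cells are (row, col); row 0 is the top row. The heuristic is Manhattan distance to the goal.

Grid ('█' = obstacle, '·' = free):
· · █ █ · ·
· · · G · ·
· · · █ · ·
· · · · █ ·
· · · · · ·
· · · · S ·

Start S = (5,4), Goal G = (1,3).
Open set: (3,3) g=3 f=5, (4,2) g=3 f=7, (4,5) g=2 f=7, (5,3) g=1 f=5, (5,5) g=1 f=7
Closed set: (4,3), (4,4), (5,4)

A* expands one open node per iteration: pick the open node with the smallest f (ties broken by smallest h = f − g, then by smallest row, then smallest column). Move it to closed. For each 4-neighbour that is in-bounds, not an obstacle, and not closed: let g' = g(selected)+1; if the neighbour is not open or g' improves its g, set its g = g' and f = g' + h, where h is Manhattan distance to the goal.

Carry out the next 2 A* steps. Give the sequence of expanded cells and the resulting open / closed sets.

order=[(3,3) → (5,3)]; open=[(3,2) g=4 f=7, (4,2) g=3 f=7, (4,5) g=2 f=7, (5,2) g=2 f=7, (5,5) g=1 f=7]; closed=[(3,3), (4,3), (4,4), (5,3), (5,4)]

step 1: expand (3,3) (f=5, h=2) → closed; open now [(3,2) g=4 f=7, (4,2) g=3 f=7, (4,5) g=2 f=7, (5,3) g=1 f=5, (5,5) g=1 f=7]
step 2: expand (5,3) (f=5, h=4) → closed; open now [(3,2) g=4 f=7, (4,2) g=3 f=7, (4,5) g=2 f=7, (5,2) g=2 f=7, (5,5) g=1 f=7]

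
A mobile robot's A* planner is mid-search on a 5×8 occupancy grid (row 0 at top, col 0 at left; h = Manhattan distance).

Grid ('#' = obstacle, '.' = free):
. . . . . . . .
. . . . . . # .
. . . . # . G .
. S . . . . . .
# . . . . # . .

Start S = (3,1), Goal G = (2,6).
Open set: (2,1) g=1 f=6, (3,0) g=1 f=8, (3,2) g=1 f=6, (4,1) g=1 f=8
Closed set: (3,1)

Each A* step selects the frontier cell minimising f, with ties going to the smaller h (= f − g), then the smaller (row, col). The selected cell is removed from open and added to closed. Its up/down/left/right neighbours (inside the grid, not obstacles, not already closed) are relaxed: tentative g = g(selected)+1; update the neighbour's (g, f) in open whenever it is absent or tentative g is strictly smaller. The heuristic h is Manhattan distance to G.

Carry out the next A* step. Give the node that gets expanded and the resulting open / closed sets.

step 1: expand (2,1) (f=6, h=5) → closed; open now [(1,1) g=2 f=8, (2,0) g=2 f=8, (2,2) g=2 f=6, (3,0) g=1 f=8, (3,2) g=1 f=6, (4,1) g=1 f=8]

expanded=(2,1); open=[(1,1) g=2 f=8, (2,0) g=2 f=8, (2,2) g=2 f=6, (3,0) g=1 f=8, (3,2) g=1 f=6, (4,1) g=1 f=8]; closed=[(2,1), (3,1)]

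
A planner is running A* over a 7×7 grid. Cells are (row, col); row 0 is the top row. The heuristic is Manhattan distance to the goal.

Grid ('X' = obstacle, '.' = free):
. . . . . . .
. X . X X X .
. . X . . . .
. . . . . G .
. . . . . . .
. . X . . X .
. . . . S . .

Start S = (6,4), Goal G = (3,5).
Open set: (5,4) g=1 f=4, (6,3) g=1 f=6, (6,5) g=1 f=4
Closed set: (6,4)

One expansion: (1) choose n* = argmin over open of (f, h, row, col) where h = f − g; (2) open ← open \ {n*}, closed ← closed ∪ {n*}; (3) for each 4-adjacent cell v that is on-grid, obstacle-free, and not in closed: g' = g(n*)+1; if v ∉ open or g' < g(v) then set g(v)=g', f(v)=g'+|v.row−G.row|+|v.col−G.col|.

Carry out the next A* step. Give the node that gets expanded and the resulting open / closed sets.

expanded=(5,4); open=[(4,4) g=2 f=4, (5,3) g=2 f=6, (6,3) g=1 f=6, (6,5) g=1 f=4]; closed=[(5,4), (6,4)]

step 1: expand (5,4) (f=4, h=3) → closed; open now [(4,4) g=2 f=4, (5,3) g=2 f=6, (6,3) g=1 f=6, (6,5) g=1 f=4]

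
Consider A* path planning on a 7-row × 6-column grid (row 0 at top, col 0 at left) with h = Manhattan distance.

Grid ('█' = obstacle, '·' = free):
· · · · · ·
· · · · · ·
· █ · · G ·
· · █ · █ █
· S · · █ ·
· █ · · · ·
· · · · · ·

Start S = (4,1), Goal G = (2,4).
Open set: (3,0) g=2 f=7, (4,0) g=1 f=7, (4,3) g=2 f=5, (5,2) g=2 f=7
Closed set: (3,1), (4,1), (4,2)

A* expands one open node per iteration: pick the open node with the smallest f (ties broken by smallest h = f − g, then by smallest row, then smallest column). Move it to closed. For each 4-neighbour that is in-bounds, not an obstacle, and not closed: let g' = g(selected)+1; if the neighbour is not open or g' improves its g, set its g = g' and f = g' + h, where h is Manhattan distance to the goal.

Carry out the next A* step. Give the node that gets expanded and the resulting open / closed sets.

expanded=(4,3); open=[(3,0) g=2 f=7, (3,3) g=3 f=5, (4,0) g=1 f=7, (5,2) g=2 f=7, (5,3) g=3 f=7]; closed=[(3,1), (4,1), (4,2), (4,3)]

step 1: expand (4,3) (f=5, h=3) → closed; open now [(3,0) g=2 f=7, (3,3) g=3 f=5, (4,0) g=1 f=7, (5,2) g=2 f=7, (5,3) g=3 f=7]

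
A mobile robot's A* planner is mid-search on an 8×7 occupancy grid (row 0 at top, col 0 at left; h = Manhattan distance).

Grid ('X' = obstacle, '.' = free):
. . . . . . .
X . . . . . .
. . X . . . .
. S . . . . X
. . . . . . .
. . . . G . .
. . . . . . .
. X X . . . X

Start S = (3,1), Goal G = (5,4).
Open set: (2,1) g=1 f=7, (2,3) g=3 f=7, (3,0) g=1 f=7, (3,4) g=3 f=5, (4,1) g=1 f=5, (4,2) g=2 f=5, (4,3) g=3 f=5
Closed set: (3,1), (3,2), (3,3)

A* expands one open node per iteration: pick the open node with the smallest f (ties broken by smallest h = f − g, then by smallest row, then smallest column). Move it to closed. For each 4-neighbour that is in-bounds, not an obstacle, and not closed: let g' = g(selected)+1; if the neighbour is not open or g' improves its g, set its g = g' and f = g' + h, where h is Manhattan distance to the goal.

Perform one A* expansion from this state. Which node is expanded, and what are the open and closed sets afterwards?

step 1: expand (3,4) (f=5, h=2) → closed; open now [(2,1) g=1 f=7, (2,3) g=3 f=7, (2,4) g=4 f=7, (3,0) g=1 f=7, (3,5) g=4 f=7, (4,1) g=1 f=5, (4,2) g=2 f=5, (4,3) g=3 f=5, (4,4) g=4 f=5]

expanded=(3,4); open=[(2,1) g=1 f=7, (2,3) g=3 f=7, (2,4) g=4 f=7, (3,0) g=1 f=7, (3,5) g=4 f=7, (4,1) g=1 f=5, (4,2) g=2 f=5, (4,3) g=3 f=5, (4,4) g=4 f=5]; closed=[(3,1), (3,2), (3,3), (3,4)]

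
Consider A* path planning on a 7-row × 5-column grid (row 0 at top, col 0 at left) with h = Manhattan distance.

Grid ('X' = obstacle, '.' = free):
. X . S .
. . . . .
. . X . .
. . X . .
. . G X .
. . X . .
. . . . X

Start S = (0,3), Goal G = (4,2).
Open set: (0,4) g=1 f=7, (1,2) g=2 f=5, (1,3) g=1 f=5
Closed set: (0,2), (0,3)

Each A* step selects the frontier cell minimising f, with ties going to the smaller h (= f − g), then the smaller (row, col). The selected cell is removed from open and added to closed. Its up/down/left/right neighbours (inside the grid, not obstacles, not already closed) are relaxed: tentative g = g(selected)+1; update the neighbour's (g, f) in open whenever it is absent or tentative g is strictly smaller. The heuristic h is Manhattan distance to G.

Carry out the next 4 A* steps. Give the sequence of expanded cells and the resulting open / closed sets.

step 1: expand (1,2) (f=5, h=3) → closed; open now [(0,4) g=1 f=7, (1,1) g=3 f=7, (1,3) g=1 f=5]
step 2: expand (1,3) (f=5, h=4) → closed; open now [(0,4) g=1 f=7, (1,1) g=3 f=7, (1,4) g=2 f=7, (2,3) g=2 f=5]
step 3: expand (2,3) (f=5, h=3) → closed; open now [(0,4) g=1 f=7, (1,1) g=3 f=7, (1,4) g=2 f=7, (2,4) g=3 f=7, (3,3) g=3 f=5]
step 4: expand (3,3) (f=5, h=2) → closed; open now [(0,4) g=1 f=7, (1,1) g=3 f=7, (1,4) g=2 f=7, (2,4) g=3 f=7, (3,4) g=4 f=7]

order=[(1,2) → (1,3) → (2,3) → (3,3)]; open=[(0,4) g=1 f=7, (1,1) g=3 f=7, (1,4) g=2 f=7, (2,4) g=3 f=7, (3,4) g=4 f=7]; closed=[(0,2), (0,3), (1,2), (1,3), (2,3), (3,3)]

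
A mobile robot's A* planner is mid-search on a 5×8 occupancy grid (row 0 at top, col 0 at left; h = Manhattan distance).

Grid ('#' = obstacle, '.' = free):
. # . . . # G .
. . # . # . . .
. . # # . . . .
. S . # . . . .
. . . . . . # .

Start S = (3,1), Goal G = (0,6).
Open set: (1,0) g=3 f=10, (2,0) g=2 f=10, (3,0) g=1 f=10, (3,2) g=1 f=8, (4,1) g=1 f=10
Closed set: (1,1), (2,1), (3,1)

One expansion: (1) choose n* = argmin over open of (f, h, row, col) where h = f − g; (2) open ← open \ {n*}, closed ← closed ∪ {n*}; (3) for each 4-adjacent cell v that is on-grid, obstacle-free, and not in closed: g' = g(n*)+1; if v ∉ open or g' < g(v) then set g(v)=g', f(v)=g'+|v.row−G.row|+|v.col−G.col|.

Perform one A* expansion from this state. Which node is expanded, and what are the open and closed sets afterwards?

step 1: expand (3,2) (f=8, h=7) → closed; open now [(1,0) g=3 f=10, (2,0) g=2 f=10, (3,0) g=1 f=10, (4,1) g=1 f=10, (4,2) g=2 f=10]

expanded=(3,2); open=[(1,0) g=3 f=10, (2,0) g=2 f=10, (3,0) g=1 f=10, (4,1) g=1 f=10, (4,2) g=2 f=10]; closed=[(1,1), (2,1), (3,1), (3,2)]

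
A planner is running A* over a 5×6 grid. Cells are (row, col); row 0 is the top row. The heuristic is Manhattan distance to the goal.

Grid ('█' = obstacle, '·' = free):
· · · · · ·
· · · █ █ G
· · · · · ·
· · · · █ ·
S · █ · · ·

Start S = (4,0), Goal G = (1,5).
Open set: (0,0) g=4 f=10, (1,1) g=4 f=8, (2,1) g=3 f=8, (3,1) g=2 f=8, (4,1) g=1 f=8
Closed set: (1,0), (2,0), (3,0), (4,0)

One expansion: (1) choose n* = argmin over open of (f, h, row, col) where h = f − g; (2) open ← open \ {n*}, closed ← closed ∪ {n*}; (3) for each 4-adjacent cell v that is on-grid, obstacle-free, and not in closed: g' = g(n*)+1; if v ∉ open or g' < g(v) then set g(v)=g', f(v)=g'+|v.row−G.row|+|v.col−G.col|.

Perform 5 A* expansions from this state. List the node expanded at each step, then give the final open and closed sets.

step 1: expand (1,1) (f=8, h=4) → closed; open now [(0,0) g=4 f=10, (0,1) g=5 f=10, (1,2) g=5 f=8, (2,1) g=3 f=8, (3,1) g=2 f=8, (4,1) g=1 f=8]
step 2: expand (1,2) (f=8, h=3) → closed; open now [(0,0) g=4 f=10, (0,1) g=5 f=10, (0,2) g=6 f=10, (2,1) g=3 f=8, (2,2) g=6 f=10, (3,1) g=2 f=8, (4,1) g=1 f=8]
step 3: expand (2,1) (f=8, h=5) → closed; open now [(0,0) g=4 f=10, (0,1) g=5 f=10, (0,2) g=6 f=10, (2,2) g=4 f=8, (3,1) g=2 f=8, (4,1) g=1 f=8]
step 4: expand (2,2) (f=8, h=4) → closed; open now [(0,0) g=4 f=10, (0,1) g=5 f=10, (0,2) g=6 f=10, (2,3) g=5 f=8, (3,1) g=2 f=8, (3,2) g=5 f=10, (4,1) g=1 f=8]
step 5: expand (2,3) (f=8, h=3) → closed; open now [(0,0) g=4 f=10, (0,1) g=5 f=10, (0,2) g=6 f=10, (2,4) g=6 f=8, (3,1) g=2 f=8, (3,2) g=5 f=10, (3,3) g=6 f=10, (4,1) g=1 f=8]

order=[(1,1) → (1,2) → (2,1) → (2,2) → (2,3)]; open=[(0,0) g=4 f=10, (0,1) g=5 f=10, (0,2) g=6 f=10, (2,4) g=6 f=8, (3,1) g=2 f=8, (3,2) g=5 f=10, (3,3) g=6 f=10, (4,1) g=1 f=8]; closed=[(1,0), (1,1), (1,2), (2,0), (2,1), (2,2), (2,3), (3,0), (4,0)]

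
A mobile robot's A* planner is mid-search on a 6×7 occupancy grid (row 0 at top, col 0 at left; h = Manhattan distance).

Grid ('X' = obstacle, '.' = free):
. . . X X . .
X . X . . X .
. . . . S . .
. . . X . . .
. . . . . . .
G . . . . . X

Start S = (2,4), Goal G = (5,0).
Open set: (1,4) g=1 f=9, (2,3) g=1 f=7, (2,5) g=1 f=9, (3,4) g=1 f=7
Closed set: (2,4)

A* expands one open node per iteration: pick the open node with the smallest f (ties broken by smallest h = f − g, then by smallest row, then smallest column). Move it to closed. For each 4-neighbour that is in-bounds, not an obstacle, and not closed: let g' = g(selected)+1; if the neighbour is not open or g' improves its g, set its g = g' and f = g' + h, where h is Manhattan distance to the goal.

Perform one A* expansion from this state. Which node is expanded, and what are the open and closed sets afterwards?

step 1: expand (2,3) (f=7, h=6) → closed; open now [(1,3) g=2 f=9, (1,4) g=1 f=9, (2,2) g=2 f=7, (2,5) g=1 f=9, (3,4) g=1 f=7]

expanded=(2,3); open=[(1,3) g=2 f=9, (1,4) g=1 f=9, (2,2) g=2 f=7, (2,5) g=1 f=9, (3,4) g=1 f=7]; closed=[(2,3), (2,4)]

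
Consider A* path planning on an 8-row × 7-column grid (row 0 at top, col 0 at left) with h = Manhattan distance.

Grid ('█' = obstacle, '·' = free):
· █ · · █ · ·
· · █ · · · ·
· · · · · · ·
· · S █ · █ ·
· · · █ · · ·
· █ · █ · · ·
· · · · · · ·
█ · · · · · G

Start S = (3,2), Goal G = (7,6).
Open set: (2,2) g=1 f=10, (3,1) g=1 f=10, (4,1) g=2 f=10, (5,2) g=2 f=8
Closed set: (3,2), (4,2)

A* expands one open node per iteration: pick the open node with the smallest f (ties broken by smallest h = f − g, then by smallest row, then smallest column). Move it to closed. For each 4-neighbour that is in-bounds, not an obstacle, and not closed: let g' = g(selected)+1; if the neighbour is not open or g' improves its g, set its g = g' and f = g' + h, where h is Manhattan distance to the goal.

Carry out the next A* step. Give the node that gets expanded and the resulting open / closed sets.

step 1: expand (5,2) (f=8, h=6) → closed; open now [(2,2) g=1 f=10, (3,1) g=1 f=10, (4,1) g=2 f=10, (6,2) g=3 f=8]

expanded=(5,2); open=[(2,2) g=1 f=10, (3,1) g=1 f=10, (4,1) g=2 f=10, (6,2) g=3 f=8]; closed=[(3,2), (4,2), (5,2)]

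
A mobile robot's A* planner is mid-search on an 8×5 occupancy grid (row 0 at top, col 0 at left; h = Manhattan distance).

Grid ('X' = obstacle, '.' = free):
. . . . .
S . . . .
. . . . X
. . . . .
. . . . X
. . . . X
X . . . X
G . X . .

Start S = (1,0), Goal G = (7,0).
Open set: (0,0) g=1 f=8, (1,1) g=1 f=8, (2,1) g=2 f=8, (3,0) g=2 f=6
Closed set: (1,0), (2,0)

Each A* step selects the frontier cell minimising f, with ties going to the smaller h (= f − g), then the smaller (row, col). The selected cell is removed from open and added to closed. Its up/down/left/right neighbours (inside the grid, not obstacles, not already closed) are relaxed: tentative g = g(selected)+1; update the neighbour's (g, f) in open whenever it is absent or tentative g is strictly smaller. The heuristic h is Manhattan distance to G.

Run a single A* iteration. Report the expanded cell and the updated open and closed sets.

step 1: expand (3,0) (f=6, h=4) → closed; open now [(0,0) g=1 f=8, (1,1) g=1 f=8, (2,1) g=2 f=8, (3,1) g=3 f=8, (4,0) g=3 f=6]

expanded=(3,0); open=[(0,0) g=1 f=8, (1,1) g=1 f=8, (2,1) g=2 f=8, (3,1) g=3 f=8, (4,0) g=3 f=6]; closed=[(1,0), (2,0), (3,0)]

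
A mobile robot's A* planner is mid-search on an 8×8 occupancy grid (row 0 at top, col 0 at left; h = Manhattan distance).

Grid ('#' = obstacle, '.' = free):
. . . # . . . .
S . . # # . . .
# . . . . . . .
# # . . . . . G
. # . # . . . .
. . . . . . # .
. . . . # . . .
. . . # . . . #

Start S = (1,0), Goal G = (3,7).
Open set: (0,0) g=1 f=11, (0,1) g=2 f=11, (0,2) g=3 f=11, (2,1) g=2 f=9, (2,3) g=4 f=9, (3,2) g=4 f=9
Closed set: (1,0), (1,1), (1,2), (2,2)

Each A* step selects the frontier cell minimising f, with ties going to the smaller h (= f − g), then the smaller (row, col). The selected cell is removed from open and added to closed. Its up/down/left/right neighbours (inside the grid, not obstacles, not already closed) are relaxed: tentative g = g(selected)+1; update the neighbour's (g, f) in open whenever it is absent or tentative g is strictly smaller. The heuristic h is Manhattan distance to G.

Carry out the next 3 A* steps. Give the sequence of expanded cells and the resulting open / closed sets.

step 1: expand (2,3) (f=9, h=5) → closed; open now [(0,0) g=1 f=11, (0,1) g=2 f=11, (0,2) g=3 f=11, (2,1) g=2 f=9, (2,4) g=5 f=9, (3,2) g=4 f=9, (3,3) g=5 f=9]
step 2: expand (2,4) (f=9, h=4) → closed; open now [(0,0) g=1 f=11, (0,1) g=2 f=11, (0,2) g=3 f=11, (2,1) g=2 f=9, (2,5) g=6 f=9, (3,2) g=4 f=9, (3,3) g=5 f=9, (3,4) g=6 f=9]
step 3: expand (2,5) (f=9, h=3) → closed; open now [(0,0) g=1 f=11, (0,1) g=2 f=11, (0,2) g=3 f=11, (1,5) g=7 f=11, (2,1) g=2 f=9, (2,6) g=7 f=9, (3,2) g=4 f=9, (3,3) g=5 f=9, (3,4) g=6 f=9, (3,5) g=7 f=9]

order=[(2,3) → (2,4) → (2,5)]; open=[(0,0) g=1 f=11, (0,1) g=2 f=11, (0,2) g=3 f=11, (1,5) g=7 f=11, (2,1) g=2 f=9, (2,6) g=7 f=9, (3,2) g=4 f=9, (3,3) g=5 f=9, (3,4) g=6 f=9, (3,5) g=7 f=9]; closed=[(1,0), (1,1), (1,2), (2,2), (2,3), (2,4), (2,5)]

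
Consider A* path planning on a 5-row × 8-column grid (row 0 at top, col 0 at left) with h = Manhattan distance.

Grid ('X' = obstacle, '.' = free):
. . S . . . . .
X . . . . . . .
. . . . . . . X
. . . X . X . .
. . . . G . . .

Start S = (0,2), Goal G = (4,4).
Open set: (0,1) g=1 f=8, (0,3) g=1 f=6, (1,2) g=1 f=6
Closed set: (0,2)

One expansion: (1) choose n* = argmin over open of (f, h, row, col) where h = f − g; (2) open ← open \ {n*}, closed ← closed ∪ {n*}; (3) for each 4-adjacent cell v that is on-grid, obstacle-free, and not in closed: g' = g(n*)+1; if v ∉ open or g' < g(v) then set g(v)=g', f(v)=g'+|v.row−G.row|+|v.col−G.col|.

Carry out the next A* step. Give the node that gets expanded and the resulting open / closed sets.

expanded=(0,3); open=[(0,1) g=1 f=8, (0,4) g=2 f=6, (1,2) g=1 f=6, (1,3) g=2 f=6]; closed=[(0,2), (0,3)]

step 1: expand (0,3) (f=6, h=5) → closed; open now [(0,1) g=1 f=8, (0,4) g=2 f=6, (1,2) g=1 f=6, (1,3) g=2 f=6]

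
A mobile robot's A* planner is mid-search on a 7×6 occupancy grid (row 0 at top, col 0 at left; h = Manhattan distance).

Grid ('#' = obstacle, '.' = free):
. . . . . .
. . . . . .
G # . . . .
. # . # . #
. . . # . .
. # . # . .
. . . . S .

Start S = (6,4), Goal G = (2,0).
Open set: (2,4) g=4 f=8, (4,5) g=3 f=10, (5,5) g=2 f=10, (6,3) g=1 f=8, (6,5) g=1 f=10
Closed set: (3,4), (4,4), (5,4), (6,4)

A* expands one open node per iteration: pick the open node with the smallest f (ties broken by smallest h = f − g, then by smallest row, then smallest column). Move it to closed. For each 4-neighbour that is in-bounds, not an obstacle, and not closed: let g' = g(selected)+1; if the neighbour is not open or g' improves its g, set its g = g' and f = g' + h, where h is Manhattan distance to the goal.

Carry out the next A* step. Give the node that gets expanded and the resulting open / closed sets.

step 1: expand (2,4) (f=8, h=4) → closed; open now [(1,4) g=5 f=10, (2,3) g=5 f=8, (2,5) g=5 f=10, (4,5) g=3 f=10, (5,5) g=2 f=10, (6,3) g=1 f=8, (6,5) g=1 f=10]

expanded=(2,4); open=[(1,4) g=5 f=10, (2,3) g=5 f=8, (2,5) g=5 f=10, (4,5) g=3 f=10, (5,5) g=2 f=10, (6,3) g=1 f=8, (6,5) g=1 f=10]; closed=[(2,4), (3,4), (4,4), (5,4), (6,4)]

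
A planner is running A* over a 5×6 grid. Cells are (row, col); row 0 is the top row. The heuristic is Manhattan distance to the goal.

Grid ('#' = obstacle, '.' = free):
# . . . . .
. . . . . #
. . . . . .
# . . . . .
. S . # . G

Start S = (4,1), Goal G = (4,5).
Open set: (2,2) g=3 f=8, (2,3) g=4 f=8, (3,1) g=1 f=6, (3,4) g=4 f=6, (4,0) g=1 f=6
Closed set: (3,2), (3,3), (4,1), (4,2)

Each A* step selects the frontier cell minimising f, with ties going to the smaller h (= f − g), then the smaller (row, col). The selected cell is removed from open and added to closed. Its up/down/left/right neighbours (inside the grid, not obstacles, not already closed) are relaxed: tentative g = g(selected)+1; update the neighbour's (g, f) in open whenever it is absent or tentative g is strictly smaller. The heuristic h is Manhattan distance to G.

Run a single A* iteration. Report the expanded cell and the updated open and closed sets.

expanded=(3,4); open=[(2,2) g=3 f=8, (2,3) g=4 f=8, (2,4) g=5 f=8, (3,1) g=1 f=6, (3,5) g=5 f=6, (4,0) g=1 f=6, (4,4) g=5 f=6]; closed=[(3,2), (3,3), (3,4), (4,1), (4,2)]

step 1: expand (3,4) (f=6, h=2) → closed; open now [(2,2) g=3 f=8, (2,3) g=4 f=8, (2,4) g=5 f=8, (3,1) g=1 f=6, (3,5) g=5 f=6, (4,0) g=1 f=6, (4,4) g=5 f=6]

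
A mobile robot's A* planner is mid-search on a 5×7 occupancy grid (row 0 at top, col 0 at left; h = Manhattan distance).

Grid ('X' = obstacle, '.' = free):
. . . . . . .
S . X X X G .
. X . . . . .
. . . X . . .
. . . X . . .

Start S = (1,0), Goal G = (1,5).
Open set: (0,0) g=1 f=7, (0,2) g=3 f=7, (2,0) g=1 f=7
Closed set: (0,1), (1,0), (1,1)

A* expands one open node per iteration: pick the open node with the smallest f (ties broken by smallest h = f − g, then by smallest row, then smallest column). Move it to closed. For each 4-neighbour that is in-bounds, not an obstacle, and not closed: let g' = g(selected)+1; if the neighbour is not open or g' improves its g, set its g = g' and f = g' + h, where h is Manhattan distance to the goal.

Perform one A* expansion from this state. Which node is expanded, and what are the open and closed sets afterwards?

expanded=(0,2); open=[(0,0) g=1 f=7, (0,3) g=4 f=7, (2,0) g=1 f=7]; closed=[(0,1), (0,2), (1,0), (1,1)]

step 1: expand (0,2) (f=7, h=4) → closed; open now [(0,0) g=1 f=7, (0,3) g=4 f=7, (2,0) g=1 f=7]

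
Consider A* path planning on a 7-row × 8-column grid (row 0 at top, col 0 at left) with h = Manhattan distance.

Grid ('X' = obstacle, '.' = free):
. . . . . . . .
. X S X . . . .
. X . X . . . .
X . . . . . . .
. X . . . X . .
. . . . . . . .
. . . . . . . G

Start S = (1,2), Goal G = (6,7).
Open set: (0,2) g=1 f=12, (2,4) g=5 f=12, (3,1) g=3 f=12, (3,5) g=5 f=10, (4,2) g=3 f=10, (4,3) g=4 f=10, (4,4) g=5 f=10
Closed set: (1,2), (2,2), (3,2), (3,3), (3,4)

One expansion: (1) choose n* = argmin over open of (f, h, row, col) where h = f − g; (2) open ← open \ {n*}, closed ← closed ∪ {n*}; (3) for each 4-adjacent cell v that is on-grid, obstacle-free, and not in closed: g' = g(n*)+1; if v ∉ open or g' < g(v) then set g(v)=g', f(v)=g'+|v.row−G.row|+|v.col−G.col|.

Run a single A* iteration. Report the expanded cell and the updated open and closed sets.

expanded=(3,5); open=[(0,2) g=1 f=12, (2,4) g=5 f=12, (2,5) g=6 f=12, (3,1) g=3 f=12, (3,6) g=6 f=10, (4,2) g=3 f=10, (4,3) g=4 f=10, (4,4) g=5 f=10]; closed=[(1,2), (2,2), (3,2), (3,3), (3,4), (3,5)]

step 1: expand (3,5) (f=10, h=5) → closed; open now [(0,2) g=1 f=12, (2,4) g=5 f=12, (2,5) g=6 f=12, (3,1) g=3 f=12, (3,6) g=6 f=10, (4,2) g=3 f=10, (4,3) g=4 f=10, (4,4) g=5 f=10]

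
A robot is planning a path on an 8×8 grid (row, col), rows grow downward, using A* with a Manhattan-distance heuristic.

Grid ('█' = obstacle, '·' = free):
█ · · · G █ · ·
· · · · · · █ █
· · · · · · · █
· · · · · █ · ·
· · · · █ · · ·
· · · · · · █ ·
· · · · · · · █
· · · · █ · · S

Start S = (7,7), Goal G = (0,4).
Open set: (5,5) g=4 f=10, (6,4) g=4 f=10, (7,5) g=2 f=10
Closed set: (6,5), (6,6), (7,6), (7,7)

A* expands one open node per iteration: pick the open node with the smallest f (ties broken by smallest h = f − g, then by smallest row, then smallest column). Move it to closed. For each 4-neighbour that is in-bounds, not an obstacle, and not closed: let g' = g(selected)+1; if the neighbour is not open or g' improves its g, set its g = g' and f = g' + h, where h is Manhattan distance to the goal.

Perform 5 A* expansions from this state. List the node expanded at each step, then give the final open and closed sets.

step 1: expand (5,5) (f=10, h=6) → closed; open now [(4,5) g=5 f=10, (5,4) g=5 f=10, (6,4) g=4 f=10, (7,5) g=2 f=10]
step 2: expand (4,5) (f=10, h=5) → closed; open now [(4,6) g=6 f=12, (5,4) g=5 f=10, (6,4) g=4 f=10, (7,5) g=2 f=10]
step 3: expand (5,4) (f=10, h=5) → closed; open now [(4,6) g=6 f=12, (5,3) g=6 f=12, (6,4) g=4 f=10, (7,5) g=2 f=10]
step 4: expand (6,4) (f=10, h=6) → closed; open now [(4,6) g=6 f=12, (5,3) g=6 f=12, (6,3) g=5 f=12, (7,5) g=2 f=10]
step 5: expand (7,5) (f=10, h=8) → closed; open now [(4,6) g=6 f=12, (5,3) g=6 f=12, (6,3) g=5 f=12]

order=[(5,5) → (4,5) → (5,4) → (6,4) → (7,5)]; open=[(4,6) g=6 f=12, (5,3) g=6 f=12, (6,3) g=5 f=12]; closed=[(4,5), (5,4), (5,5), (6,4), (6,5), (6,6), (7,5), (7,6), (7,7)]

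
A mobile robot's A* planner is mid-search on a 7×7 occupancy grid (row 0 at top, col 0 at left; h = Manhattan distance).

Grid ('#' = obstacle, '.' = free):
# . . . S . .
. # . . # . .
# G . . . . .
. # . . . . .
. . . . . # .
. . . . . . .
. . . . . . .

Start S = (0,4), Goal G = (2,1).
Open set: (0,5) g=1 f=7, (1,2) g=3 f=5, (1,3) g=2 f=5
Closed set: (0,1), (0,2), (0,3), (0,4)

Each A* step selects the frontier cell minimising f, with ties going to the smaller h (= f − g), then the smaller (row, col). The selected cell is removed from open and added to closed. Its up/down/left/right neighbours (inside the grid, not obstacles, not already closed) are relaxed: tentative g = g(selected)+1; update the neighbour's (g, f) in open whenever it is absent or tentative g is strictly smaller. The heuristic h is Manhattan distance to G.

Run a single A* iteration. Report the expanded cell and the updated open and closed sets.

step 1: expand (1,2) (f=5, h=2) → closed; open now [(0,5) g=1 f=7, (1,3) g=2 f=5, (2,2) g=4 f=5]

expanded=(1,2); open=[(0,5) g=1 f=7, (1,3) g=2 f=5, (2,2) g=4 f=5]; closed=[(0,1), (0,2), (0,3), (0,4), (1,2)]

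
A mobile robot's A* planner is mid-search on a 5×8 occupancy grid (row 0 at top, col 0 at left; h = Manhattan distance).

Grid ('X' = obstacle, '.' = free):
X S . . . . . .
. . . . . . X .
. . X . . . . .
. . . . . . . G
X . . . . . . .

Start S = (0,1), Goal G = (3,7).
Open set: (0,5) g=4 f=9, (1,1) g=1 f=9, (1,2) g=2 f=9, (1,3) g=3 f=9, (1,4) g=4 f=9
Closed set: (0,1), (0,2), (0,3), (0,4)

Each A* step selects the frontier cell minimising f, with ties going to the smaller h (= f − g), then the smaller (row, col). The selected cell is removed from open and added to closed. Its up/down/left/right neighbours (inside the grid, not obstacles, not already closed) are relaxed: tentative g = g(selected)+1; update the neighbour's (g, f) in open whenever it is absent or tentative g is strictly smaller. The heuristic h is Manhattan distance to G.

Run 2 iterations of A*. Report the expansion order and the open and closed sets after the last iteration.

order=[(0,5) → (0,6)]; open=[(0,7) g=6 f=9, (1,1) g=1 f=9, (1,2) g=2 f=9, (1,3) g=3 f=9, (1,4) g=4 f=9, (1,5) g=5 f=9]; closed=[(0,1), (0,2), (0,3), (0,4), (0,5), (0,6)]

step 1: expand (0,5) (f=9, h=5) → closed; open now [(0,6) g=5 f=9, (1,1) g=1 f=9, (1,2) g=2 f=9, (1,3) g=3 f=9, (1,4) g=4 f=9, (1,5) g=5 f=9]
step 2: expand (0,6) (f=9, h=4) → closed; open now [(0,7) g=6 f=9, (1,1) g=1 f=9, (1,2) g=2 f=9, (1,3) g=3 f=9, (1,4) g=4 f=9, (1,5) g=5 f=9]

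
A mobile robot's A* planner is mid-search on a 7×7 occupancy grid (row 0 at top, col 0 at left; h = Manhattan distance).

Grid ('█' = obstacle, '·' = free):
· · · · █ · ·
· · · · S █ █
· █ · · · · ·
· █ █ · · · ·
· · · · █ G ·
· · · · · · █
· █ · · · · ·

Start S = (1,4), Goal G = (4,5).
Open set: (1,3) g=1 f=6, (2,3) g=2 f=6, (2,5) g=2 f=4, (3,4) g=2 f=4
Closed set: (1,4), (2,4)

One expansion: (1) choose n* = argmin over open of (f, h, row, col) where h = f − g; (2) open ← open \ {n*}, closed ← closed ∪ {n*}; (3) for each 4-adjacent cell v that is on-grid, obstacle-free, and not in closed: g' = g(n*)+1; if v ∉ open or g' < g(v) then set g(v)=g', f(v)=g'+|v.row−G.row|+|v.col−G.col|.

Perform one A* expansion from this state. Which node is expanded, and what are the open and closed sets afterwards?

step 1: expand (2,5) (f=4, h=2) → closed; open now [(1,3) g=1 f=6, (2,3) g=2 f=6, (2,6) g=3 f=6, (3,4) g=2 f=4, (3,5) g=3 f=4]

expanded=(2,5); open=[(1,3) g=1 f=6, (2,3) g=2 f=6, (2,6) g=3 f=6, (3,4) g=2 f=4, (3,5) g=3 f=4]; closed=[(1,4), (2,4), (2,5)]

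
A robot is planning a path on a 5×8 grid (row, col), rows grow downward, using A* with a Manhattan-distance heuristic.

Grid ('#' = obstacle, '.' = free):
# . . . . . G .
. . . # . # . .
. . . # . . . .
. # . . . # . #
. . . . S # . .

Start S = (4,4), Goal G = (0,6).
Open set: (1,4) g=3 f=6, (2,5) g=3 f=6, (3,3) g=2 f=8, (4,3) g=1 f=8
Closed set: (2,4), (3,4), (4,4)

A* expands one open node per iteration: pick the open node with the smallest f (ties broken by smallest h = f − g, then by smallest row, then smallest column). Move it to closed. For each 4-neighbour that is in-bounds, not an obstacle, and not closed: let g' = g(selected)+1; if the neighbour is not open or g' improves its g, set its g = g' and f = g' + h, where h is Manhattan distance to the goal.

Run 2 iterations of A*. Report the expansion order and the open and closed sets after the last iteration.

step 1: expand (1,4) (f=6, h=3) → closed; open now [(0,4) g=4 f=6, (2,5) g=3 f=6, (3,3) g=2 f=8, (4,3) g=1 f=8]
step 2: expand (0,4) (f=6, h=2) → closed; open now [(0,3) g=5 f=8, (0,5) g=5 f=6, (2,5) g=3 f=6, (3,3) g=2 f=8, (4,3) g=1 f=8]

order=[(1,4) → (0,4)]; open=[(0,3) g=5 f=8, (0,5) g=5 f=6, (2,5) g=3 f=6, (3,3) g=2 f=8, (4,3) g=1 f=8]; closed=[(0,4), (1,4), (2,4), (3,4), (4,4)]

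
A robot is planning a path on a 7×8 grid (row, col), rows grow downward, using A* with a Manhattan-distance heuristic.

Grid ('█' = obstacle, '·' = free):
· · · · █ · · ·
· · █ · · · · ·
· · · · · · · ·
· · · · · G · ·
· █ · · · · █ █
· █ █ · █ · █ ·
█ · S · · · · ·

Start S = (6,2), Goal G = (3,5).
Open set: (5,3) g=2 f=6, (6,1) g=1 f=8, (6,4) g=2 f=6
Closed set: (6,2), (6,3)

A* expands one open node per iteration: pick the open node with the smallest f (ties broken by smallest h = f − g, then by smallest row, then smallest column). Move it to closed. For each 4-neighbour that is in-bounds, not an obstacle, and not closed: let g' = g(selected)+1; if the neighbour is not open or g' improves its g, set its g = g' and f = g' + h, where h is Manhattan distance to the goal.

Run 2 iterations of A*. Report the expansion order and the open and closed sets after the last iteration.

order=[(5,3) → (4,3)]; open=[(3,3) g=4 f=6, (4,2) g=4 f=8, (4,4) g=4 f=6, (6,1) g=1 f=8, (6,4) g=2 f=6]; closed=[(4,3), (5,3), (6,2), (6,3)]

step 1: expand (5,3) (f=6, h=4) → closed; open now [(4,3) g=3 f=6, (6,1) g=1 f=8, (6,4) g=2 f=6]
step 2: expand (4,3) (f=6, h=3) → closed; open now [(3,3) g=4 f=6, (4,2) g=4 f=8, (4,4) g=4 f=6, (6,1) g=1 f=8, (6,4) g=2 f=6]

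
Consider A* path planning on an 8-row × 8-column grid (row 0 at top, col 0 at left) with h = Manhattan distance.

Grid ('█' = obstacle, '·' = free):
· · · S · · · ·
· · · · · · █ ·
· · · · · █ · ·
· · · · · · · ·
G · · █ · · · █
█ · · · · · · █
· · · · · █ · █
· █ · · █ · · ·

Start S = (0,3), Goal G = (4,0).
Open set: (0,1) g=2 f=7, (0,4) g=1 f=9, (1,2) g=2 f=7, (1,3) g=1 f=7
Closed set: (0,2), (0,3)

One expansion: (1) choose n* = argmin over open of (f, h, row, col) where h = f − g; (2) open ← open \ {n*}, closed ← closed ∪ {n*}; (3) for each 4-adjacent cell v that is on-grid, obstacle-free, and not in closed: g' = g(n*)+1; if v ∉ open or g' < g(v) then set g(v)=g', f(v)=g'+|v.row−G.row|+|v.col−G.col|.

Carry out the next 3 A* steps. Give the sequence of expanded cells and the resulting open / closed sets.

order=[(0,1) → (0,0) → (1,0)]; open=[(0,4) g=1 f=9, (1,1) g=3 f=7, (1,2) g=2 f=7, (1,3) g=1 f=7, (2,0) g=5 f=7]; closed=[(0,0), (0,1), (0,2), (0,3), (1,0)]

step 1: expand (0,1) (f=7, h=5) → closed; open now [(0,0) g=3 f=7, (0,4) g=1 f=9, (1,1) g=3 f=7, (1,2) g=2 f=7, (1,3) g=1 f=7]
step 2: expand (0,0) (f=7, h=4) → closed; open now [(0,4) g=1 f=9, (1,0) g=4 f=7, (1,1) g=3 f=7, (1,2) g=2 f=7, (1,3) g=1 f=7]
step 3: expand (1,0) (f=7, h=3) → closed; open now [(0,4) g=1 f=9, (1,1) g=3 f=7, (1,2) g=2 f=7, (1,3) g=1 f=7, (2,0) g=5 f=7]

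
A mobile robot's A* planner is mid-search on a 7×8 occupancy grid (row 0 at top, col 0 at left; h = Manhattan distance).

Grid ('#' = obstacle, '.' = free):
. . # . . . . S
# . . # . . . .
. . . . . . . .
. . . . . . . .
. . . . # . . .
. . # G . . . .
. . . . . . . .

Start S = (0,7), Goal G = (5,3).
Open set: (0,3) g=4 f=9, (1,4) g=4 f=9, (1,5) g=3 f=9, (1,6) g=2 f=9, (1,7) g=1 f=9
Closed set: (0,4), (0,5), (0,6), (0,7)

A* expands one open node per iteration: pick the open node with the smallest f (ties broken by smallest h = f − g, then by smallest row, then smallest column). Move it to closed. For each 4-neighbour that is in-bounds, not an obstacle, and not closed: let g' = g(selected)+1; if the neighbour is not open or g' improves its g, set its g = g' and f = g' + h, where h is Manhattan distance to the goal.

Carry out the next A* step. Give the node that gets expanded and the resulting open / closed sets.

expanded=(0,3); open=[(1,4) g=4 f=9, (1,5) g=3 f=9, (1,6) g=2 f=9, (1,7) g=1 f=9]; closed=[(0,3), (0,4), (0,5), (0,6), (0,7)]

step 1: expand (0,3) (f=9, h=5) → closed; open now [(1,4) g=4 f=9, (1,5) g=3 f=9, (1,6) g=2 f=9, (1,7) g=1 f=9]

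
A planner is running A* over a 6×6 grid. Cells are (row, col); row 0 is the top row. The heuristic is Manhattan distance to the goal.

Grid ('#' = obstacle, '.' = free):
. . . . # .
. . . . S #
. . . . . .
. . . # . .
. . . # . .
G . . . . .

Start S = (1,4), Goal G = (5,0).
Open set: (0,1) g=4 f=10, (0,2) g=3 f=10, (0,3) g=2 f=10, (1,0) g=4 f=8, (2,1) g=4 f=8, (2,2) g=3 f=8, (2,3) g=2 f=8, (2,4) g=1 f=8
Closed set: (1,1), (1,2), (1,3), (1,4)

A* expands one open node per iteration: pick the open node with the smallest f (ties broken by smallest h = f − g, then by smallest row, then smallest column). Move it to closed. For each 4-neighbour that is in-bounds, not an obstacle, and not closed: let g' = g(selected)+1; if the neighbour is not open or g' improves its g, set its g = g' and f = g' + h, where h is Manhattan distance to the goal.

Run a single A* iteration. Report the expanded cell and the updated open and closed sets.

expanded=(1,0); open=[(0,0) g=5 f=10, (0,1) g=4 f=10, (0,2) g=3 f=10, (0,3) g=2 f=10, (2,0) g=5 f=8, (2,1) g=4 f=8, (2,2) g=3 f=8, (2,3) g=2 f=8, (2,4) g=1 f=8]; closed=[(1,0), (1,1), (1,2), (1,3), (1,4)]

step 1: expand (1,0) (f=8, h=4) → closed; open now [(0,0) g=5 f=10, (0,1) g=4 f=10, (0,2) g=3 f=10, (0,3) g=2 f=10, (2,0) g=5 f=8, (2,1) g=4 f=8, (2,2) g=3 f=8, (2,3) g=2 f=8, (2,4) g=1 f=8]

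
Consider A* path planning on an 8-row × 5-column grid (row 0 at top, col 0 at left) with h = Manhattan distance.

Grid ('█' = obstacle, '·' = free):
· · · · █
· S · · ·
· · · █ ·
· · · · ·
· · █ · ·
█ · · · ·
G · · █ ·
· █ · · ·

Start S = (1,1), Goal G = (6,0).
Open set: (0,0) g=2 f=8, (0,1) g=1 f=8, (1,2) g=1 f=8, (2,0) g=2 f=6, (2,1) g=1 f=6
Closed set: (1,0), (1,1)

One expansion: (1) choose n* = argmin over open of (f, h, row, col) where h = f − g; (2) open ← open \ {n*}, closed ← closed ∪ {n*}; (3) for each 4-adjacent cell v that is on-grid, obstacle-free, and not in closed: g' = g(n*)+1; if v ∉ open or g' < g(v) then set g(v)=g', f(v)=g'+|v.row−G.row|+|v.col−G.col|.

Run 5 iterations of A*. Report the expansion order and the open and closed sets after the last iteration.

step 1: expand (2,0) (f=6, h=4) → closed; open now [(0,0) g=2 f=8, (0,1) g=1 f=8, (1,2) g=1 f=8, (2,1) g=1 f=6, (3,0) g=3 f=6]
step 2: expand (3,0) (f=6, h=3) → closed; open now [(0,0) g=2 f=8, (0,1) g=1 f=8, (1,2) g=1 f=8, (2,1) g=1 f=6, (3,1) g=4 f=8, (4,0) g=4 f=6]
step 3: expand (4,0) (f=6, h=2) → closed; open now [(0,0) g=2 f=8, (0,1) g=1 f=8, (1,2) g=1 f=8, (2,1) g=1 f=6, (3,1) g=4 f=8, (4,1) g=5 f=8]
step 4: expand (2,1) (f=6, h=5) → closed; open now [(0,0) g=2 f=8, (0,1) g=1 f=8, (1,2) g=1 f=8, (2,2) g=2 f=8, (3,1) g=2 f=6, (4,1) g=5 f=8]
step 5: expand (3,1) (f=6, h=4) → closed; open now [(0,0) g=2 f=8, (0,1) g=1 f=8, (1,2) g=1 f=8, (2,2) g=2 f=8, (3,2) g=3 f=8, (4,1) g=3 f=6]

order=[(2,0) → (3,0) → (4,0) → (2,1) → (3,1)]; open=[(0,0) g=2 f=8, (0,1) g=1 f=8, (1,2) g=1 f=8, (2,2) g=2 f=8, (3,2) g=3 f=8, (4,1) g=3 f=6]; closed=[(1,0), (1,1), (2,0), (2,1), (3,0), (3,1), (4,0)]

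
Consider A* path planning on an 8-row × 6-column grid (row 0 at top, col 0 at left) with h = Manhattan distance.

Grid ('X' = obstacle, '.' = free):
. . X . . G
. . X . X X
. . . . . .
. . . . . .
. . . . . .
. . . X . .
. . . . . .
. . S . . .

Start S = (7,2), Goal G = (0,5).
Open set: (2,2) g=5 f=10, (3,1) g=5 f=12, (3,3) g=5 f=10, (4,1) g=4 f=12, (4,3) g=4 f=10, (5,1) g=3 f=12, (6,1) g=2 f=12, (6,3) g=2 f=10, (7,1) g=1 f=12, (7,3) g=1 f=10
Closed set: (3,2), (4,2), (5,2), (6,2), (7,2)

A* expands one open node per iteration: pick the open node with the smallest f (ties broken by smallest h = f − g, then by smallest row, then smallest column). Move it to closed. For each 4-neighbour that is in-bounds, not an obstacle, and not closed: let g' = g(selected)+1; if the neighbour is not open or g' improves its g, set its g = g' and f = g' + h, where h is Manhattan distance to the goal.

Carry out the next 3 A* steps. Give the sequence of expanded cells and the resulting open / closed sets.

step 1: expand (2,2) (f=10, h=5) → closed; open now [(2,1) g=6 f=12, (2,3) g=6 f=10, (3,1) g=5 f=12, (3,3) g=5 f=10, (4,1) g=4 f=12, (4,3) g=4 f=10, (5,1) g=3 f=12, (6,1) g=2 f=12, (6,3) g=2 f=10, (7,1) g=1 f=12, (7,3) g=1 f=10]
step 2: expand (2,3) (f=10, h=4) → closed; open now [(1,3) g=7 f=10, (2,1) g=6 f=12, (2,4) g=7 f=10, (3,1) g=5 f=12, (3,3) g=5 f=10, (4,1) g=4 f=12, (4,3) g=4 f=10, (5,1) g=3 f=12, (6,1) g=2 f=12, (6,3) g=2 f=10, (7,1) g=1 f=12, (7,3) g=1 f=10]
step 3: expand (1,3) (f=10, h=3) → closed; open now [(0,3) g=8 f=10, (2,1) g=6 f=12, (2,4) g=7 f=10, (3,1) g=5 f=12, (3,3) g=5 f=10, (4,1) g=4 f=12, (4,3) g=4 f=10, (5,1) g=3 f=12, (6,1) g=2 f=12, (6,3) g=2 f=10, (7,1) g=1 f=12, (7,3) g=1 f=10]

order=[(2,2) → (2,3) → (1,3)]; open=[(0,3) g=8 f=10, (2,1) g=6 f=12, (2,4) g=7 f=10, (3,1) g=5 f=12, (3,3) g=5 f=10, (4,1) g=4 f=12, (4,3) g=4 f=10, (5,1) g=3 f=12, (6,1) g=2 f=12, (6,3) g=2 f=10, (7,1) g=1 f=12, (7,3) g=1 f=10]; closed=[(1,3), (2,2), (2,3), (3,2), (4,2), (5,2), (6,2), (7,2)]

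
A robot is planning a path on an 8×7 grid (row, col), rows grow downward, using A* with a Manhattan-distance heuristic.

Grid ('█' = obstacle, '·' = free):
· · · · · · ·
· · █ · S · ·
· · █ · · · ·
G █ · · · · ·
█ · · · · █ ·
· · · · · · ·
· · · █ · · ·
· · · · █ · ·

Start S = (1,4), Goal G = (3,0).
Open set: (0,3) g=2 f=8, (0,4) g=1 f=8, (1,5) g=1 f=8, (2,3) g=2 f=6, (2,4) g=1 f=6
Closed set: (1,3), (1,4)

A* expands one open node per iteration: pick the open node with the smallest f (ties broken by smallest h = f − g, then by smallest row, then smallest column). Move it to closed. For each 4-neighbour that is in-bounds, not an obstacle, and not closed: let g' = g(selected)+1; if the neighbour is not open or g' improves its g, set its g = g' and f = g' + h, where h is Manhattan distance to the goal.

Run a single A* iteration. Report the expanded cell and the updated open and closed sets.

expanded=(2,3); open=[(0,3) g=2 f=8, (0,4) g=1 f=8, (1,5) g=1 f=8, (2,4) g=1 f=6, (3,3) g=3 f=6]; closed=[(1,3), (1,4), (2,3)]

step 1: expand (2,3) (f=6, h=4) → closed; open now [(0,3) g=2 f=8, (0,4) g=1 f=8, (1,5) g=1 f=8, (2,4) g=1 f=6, (3,3) g=3 f=6]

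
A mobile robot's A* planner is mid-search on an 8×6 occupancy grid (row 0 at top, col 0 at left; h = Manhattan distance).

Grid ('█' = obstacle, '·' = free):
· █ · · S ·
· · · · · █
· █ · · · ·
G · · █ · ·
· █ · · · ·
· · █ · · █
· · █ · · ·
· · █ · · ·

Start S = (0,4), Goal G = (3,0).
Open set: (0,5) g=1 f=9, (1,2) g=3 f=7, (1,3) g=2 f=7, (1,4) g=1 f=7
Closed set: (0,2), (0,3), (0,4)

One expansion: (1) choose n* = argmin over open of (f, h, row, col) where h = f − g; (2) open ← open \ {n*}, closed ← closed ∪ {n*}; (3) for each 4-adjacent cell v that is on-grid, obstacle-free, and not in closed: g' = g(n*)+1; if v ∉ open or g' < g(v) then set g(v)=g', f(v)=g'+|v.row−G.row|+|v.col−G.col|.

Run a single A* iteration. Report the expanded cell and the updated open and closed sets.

step 1: expand (1,2) (f=7, h=4) → closed; open now [(0,5) g=1 f=9, (1,1) g=4 f=7, (1,3) g=2 f=7, (1,4) g=1 f=7, (2,2) g=4 f=7]

expanded=(1,2); open=[(0,5) g=1 f=9, (1,1) g=4 f=7, (1,3) g=2 f=7, (1,4) g=1 f=7, (2,2) g=4 f=7]; closed=[(0,2), (0,3), (0,4), (1,2)]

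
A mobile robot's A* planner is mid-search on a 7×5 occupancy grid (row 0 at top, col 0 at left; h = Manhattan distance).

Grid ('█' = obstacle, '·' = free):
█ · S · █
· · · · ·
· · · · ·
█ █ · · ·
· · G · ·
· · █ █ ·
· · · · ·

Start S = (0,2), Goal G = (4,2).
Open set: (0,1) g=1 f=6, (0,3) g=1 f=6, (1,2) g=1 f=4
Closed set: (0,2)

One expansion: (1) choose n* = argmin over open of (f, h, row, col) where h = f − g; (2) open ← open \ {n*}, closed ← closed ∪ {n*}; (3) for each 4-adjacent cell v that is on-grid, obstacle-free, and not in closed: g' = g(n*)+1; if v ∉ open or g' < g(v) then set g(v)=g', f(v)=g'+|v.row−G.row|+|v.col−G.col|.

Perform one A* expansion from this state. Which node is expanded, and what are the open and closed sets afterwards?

expanded=(1,2); open=[(0,1) g=1 f=6, (0,3) g=1 f=6, (1,1) g=2 f=6, (1,3) g=2 f=6, (2,2) g=2 f=4]; closed=[(0,2), (1,2)]

step 1: expand (1,2) (f=4, h=3) → closed; open now [(0,1) g=1 f=6, (0,3) g=1 f=6, (1,1) g=2 f=6, (1,3) g=2 f=6, (2,2) g=2 f=4]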